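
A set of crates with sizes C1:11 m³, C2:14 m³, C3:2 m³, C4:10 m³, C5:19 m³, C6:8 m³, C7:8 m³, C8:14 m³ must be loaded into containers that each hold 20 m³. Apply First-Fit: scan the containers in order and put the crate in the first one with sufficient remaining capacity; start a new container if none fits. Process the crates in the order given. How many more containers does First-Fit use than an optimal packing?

1

First-Fit: [11,2] [14] [10,8] [19] [8] [14] → 6 containers.
Total size 86 m³; any packing needs at least ⌈86/20⌉ = 5 containers.
An optimal packing achieves that bound: [19] [14,2] [14] [11,8] [10,8] → 5 containers.
Excess: 6 − 5 = 1.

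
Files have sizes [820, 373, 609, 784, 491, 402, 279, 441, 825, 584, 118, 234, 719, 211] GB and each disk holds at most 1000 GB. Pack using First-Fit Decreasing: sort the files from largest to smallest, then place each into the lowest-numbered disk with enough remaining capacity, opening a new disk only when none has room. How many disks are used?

Sorted descending: 825, 820, 784, 719, 609, 584, 491, 441, 402, 373, 279, 234, 211, 118.
Put 825 GB in disk 1; 175 GB remain.
Put 820 GB in disk 2; 180 GB remain.
Put 784 GB in disk 3; 216 GB remain.
Put 719 GB in disk 4; 281 GB remain.
Put 609 GB in disk 5; 391 GB remain.
Put 584 GB in disk 6; 416 GB remain.
Put 491 GB in disk 7; 509 GB remain.
Put 441 GB in disk 7; 68 GB remain.
Put 402 GB in disk 6; 14 GB remain.
Put 373 GB in disk 5; 18 GB remain.
Put 279 GB in disk 4; 2 GB remain.
Put 234 GB in disk 8; 766 GB remain.
Put 211 GB in disk 3; 5 GB remain.
Put 118 GB in disk 1; 57 GB remain.
Final disks: [825,118] [820] [784,211] [719,279] [609,373] [584,402] [491,441] [234].

8 disks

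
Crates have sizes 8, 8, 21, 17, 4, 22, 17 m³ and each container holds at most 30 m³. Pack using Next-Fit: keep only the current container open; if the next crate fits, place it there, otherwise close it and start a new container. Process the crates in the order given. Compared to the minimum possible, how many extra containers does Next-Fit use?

Next-Fit: [8,8] [21] [17,4] [22] [17] → 5 containers.
Total size 97 m³; any packing needs at least ⌈97/30⌉ = 4 containers.
An optimal packing achieves that bound: [22,8] [21,8] [17,4] [17] → 4 containers.
Excess: 5 − 4 = 1.

1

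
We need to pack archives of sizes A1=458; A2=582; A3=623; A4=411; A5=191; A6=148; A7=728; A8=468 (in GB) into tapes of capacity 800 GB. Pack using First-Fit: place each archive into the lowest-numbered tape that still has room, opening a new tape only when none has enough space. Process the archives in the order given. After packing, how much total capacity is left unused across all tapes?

tape 1: place A1 (458 GB), 342 GB left
tape 2: place A2 (582 GB), 218 GB left
tape 3: place A3 (623 GB), 177 GB left
tape 4: place A4 (411 GB), 389 GB left
tape 1: place A5 (191 GB), 151 GB left
tape 1: place A6 (148 GB), 3 GB left
tape 5: place A7 (728 GB), 72 GB left
tape 6: place A8 (468 GB), 332 GB left
6 tapes × 800 GB = 4800 GB; used 3609 GB; unused 1191 GB.

1191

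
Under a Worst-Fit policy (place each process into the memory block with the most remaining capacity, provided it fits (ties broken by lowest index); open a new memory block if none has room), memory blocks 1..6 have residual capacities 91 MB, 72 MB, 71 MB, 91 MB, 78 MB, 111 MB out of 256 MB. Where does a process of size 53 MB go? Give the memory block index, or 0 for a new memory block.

Memory blocks with room: memory block 1 (91 MB), memory block 2 (72 MB), memory block 3 (71 MB), memory block 4 (91 MB), memory block 5 (78 MB), memory block 6 (111 MB).
Most room is memory block 6 with 111 MB free.

6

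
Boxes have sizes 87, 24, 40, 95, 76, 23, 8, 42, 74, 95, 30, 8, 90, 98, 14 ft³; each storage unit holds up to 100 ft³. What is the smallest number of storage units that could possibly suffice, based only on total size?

Total size = 87 + 24 + 40 + 95 + 76 + 23 + 8 + 42 + 74 + 95 + 30 + 8 + 90 + 98 + 14 = 804 ft³.
⌈804 / 100⌉ = 9.

9 storage units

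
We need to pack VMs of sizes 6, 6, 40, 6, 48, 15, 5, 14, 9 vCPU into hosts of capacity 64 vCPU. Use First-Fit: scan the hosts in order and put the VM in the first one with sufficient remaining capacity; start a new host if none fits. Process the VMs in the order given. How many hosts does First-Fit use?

6 vCPU → host 1 (remaining 58 vCPU)
6 vCPU → host 1 (remaining 52 vCPU)
40 vCPU → host 1 (remaining 12 vCPU)
6 vCPU → host 1 (remaining 6 vCPU)
48 vCPU → host 2 (remaining 16 vCPU)
15 vCPU → host 2 (remaining 1 vCPU)
5 vCPU → host 1 (remaining 1 vCPU)
14 vCPU → host 3 (remaining 50 vCPU)
9 vCPU → host 3 (remaining 41 vCPU)
Final hosts: [6,6,40,6,5] [48,15] [14,9].

3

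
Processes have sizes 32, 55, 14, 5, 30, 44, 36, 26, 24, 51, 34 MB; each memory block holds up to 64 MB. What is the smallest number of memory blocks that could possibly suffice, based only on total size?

6

Total size = 32 + 55 + 14 + 5 + 30 + 44 + 36 + 26 + 24 + 51 + 34 = 351 MB.
⌈351 / 64⌉ = 6.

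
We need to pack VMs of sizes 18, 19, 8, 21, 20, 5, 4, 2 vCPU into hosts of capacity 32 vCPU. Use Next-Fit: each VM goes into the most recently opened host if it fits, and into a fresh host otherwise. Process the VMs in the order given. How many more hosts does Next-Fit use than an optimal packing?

Next-Fit: [18] [19,8] [21] [20,5,4,2] → 4 hosts.
Total size 97 vCPU; any packing needs at least ⌈97/32⌉ = 4 hosts.
So 4 is already optimal.

0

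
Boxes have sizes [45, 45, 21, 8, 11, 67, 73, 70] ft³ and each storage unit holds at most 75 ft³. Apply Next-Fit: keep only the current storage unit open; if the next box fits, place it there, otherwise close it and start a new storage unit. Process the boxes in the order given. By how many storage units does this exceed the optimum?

1

Next-Fit: [45] [45,21,8] [11] [67] [73] [70] → 6 storage units.
Total size 340 ft³; any packing needs at least ⌈340/75⌉ = 5 storage units.
An optimal packing achieves that bound: [73] [70] [67,8] [45,21] [45,11] → 5 storage units.
Excess: 6 − 5 = 1.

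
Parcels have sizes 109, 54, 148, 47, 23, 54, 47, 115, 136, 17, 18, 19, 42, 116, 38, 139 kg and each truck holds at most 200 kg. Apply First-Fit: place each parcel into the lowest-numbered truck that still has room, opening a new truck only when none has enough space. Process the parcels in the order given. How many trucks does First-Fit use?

7

truck 1: place 109 kg, 91 kg left
truck 1: place 54 kg, 37 kg left
truck 2: place 148 kg, 52 kg left
truck 2: place 47 kg, 5 kg left
truck 1: place 23 kg, 14 kg left
truck 3: place 54 kg, 146 kg left
truck 3: place 47 kg, 99 kg left
truck 4: place 115 kg, 85 kg left
truck 5: place 136 kg, 64 kg left
truck 3: place 17 kg, 82 kg left
truck 3: place 18 kg, 64 kg left
truck 3: place 19 kg, 45 kg left
truck 3: place 42 kg, 3 kg left
truck 6: place 116 kg, 84 kg left
truck 4: place 38 kg, 47 kg left
truck 7: place 139 kg, 61 kg left
Final trucks: [109,54,23] [148,47] [54,47,17,18,19,42] [115,38] [136] [116] [139].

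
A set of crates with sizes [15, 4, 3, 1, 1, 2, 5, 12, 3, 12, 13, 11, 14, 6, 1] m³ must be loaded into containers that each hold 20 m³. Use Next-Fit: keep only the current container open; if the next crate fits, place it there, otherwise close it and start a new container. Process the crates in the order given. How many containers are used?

Put 15 m³ in container 1; 5 m³ remain.
Put 4 m³ in container 1; 1 m³ remain.
Put 3 m³ in container 2; 17 m³ remain.
Put 1 m³ in container 2; 16 m³ remain.
Put 1 m³ in container 2; 15 m³ remain.
Put 2 m³ in container 2; 13 m³ remain.
Put 5 m³ in container 2; 8 m³ remain.
Put 12 m³ in container 3; 8 m³ remain.
Put 3 m³ in container 3; 5 m³ remain.
Put 12 m³ in container 4; 8 m³ remain.
Put 13 m³ in container 5; 7 m³ remain.
Put 11 m³ in container 6; 9 m³ remain.
Put 14 m³ in container 7; 6 m³ remain.
Put 6 m³ in container 7; 0 m³ remain.
Put 1 m³ in container 8; 19 m³ remain.

8 containers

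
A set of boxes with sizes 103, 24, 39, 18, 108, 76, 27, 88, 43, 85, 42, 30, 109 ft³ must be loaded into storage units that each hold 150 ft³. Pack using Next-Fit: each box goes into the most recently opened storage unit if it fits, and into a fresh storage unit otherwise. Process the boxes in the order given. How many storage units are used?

103 ft³ → storage unit 1 (remaining 47 ft³)
24 ft³ → storage unit 1 (remaining 23 ft³)
39 ft³ → storage unit 2 (remaining 111 ft³)
18 ft³ → storage unit 2 (remaining 93 ft³)
108 ft³ → storage unit 3 (remaining 42 ft³)
76 ft³ → storage unit 4 (remaining 74 ft³)
27 ft³ → storage unit 4 (remaining 47 ft³)
88 ft³ → storage unit 5 (remaining 62 ft³)
43 ft³ → storage unit 5 (remaining 19 ft³)
85 ft³ → storage unit 6 (remaining 65 ft³)
42 ft³ → storage unit 6 (remaining 23 ft³)
30 ft³ → storage unit 7 (remaining 120 ft³)
109 ft³ → storage unit 7 (remaining 11 ft³)

7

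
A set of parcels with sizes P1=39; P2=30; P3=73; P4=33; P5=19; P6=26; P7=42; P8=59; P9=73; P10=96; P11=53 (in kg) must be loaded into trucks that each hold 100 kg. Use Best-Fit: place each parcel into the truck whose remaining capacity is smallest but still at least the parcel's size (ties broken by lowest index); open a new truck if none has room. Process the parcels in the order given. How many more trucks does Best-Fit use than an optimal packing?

Best-Fit: [39,30,26] [73,19] [33,42] [59] [73] [96] [53] → 7 trucks.
Total size 543 kg; any packing needs at least ⌈543/100⌉ = 6 trucks.
An optimal packing achieves that bound: [96] [73,26] [73,19] [59,39] [53,42] [33,30] → 6 trucks.
Excess: 7 − 6 = 1.

1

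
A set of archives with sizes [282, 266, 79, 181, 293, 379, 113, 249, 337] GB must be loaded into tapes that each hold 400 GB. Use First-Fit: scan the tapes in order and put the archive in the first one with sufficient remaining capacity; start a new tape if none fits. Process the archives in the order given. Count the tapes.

7 tapes

tape 1: place 282 GB, 118 GB left
tape 2: place 266 GB, 134 GB left
tape 1: place 79 GB, 39 GB left
tape 3: place 181 GB, 219 GB left
tape 4: place 293 GB, 107 GB left
tape 5: place 379 GB, 21 GB left
tape 2: place 113 GB, 21 GB left
tape 6: place 249 GB, 151 GB left
tape 7: place 337 GB, 63 GB left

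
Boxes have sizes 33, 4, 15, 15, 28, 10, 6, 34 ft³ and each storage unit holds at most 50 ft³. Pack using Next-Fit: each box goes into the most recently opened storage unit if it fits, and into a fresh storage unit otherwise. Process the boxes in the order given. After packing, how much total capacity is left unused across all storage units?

55

Put 33 ft³ in storage unit 1; 17 ft³ remain.
Put 4 ft³ in storage unit 1; 13 ft³ remain.
Put 15 ft³ in storage unit 2; 35 ft³ remain.
Put 15 ft³ in storage unit 2; 20 ft³ remain.
Put 28 ft³ in storage unit 3; 22 ft³ remain.
Put 10 ft³ in storage unit 3; 12 ft³ remain.
Put 6 ft³ in storage unit 3; 6 ft³ remain.
Put 34 ft³ in storage unit 4; 16 ft³ remain.
4 storage units × 50 ft³ = 200 ft³; used 145 ft³; unused 55 ft³.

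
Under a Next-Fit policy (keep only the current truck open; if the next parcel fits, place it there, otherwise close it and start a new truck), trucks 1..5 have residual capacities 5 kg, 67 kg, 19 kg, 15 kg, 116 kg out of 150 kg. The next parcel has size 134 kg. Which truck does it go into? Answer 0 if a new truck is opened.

Next-Fit only looks at truck 5, which has 116 kg free.
134 kg does not fit, so a new truck is opened.

0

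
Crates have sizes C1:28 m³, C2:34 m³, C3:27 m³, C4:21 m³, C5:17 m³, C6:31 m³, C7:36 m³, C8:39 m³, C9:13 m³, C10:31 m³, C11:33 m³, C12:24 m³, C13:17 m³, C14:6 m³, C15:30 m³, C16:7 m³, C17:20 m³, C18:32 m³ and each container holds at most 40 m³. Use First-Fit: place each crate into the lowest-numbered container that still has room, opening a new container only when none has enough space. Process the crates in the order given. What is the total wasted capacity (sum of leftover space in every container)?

74

C1 (28 m³) → container 1 (remaining 12 m³)
C2 (34 m³) → container 2 (remaining 6 m³)
C3 (27 m³) → container 3 (remaining 13 m³)
C4 (21 m³) → container 4 (remaining 19 m³)
C5 (17 m³) → container 4 (remaining 2 m³)
C6 (31 m³) → container 5 (remaining 9 m³)
C7 (36 m³) → container 6 (remaining 4 m³)
C8 (39 m³) → container 7 (remaining 1 m³)
C9 (13 m³) → container 3 (remaining 0 m³)
C10 (31 m³) → container 8 (remaining 9 m³)
C11 (33 m³) → container 9 (remaining 7 m³)
C12 (24 m³) → container 10 (remaining 16 m³)
C13 (17 m³) → container 11 (remaining 23 m³)
C14 (6 m³) → container 1 (remaining 6 m³)
C15 (30 m³) → container 12 (remaining 10 m³)
C16 (7 m³) → container 5 (remaining 2 m³)
C17 (20 m³) → container 11 (remaining 3 m³)
C18 (32 m³) → container 13 (remaining 8 m³)
13 containers × 40 m³ = 520 m³; used 446 m³; unused 74 m³.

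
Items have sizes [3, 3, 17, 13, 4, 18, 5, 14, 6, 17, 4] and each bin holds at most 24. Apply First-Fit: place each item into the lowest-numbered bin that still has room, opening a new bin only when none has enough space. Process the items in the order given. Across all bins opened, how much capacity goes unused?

Put 3 in bin 1; 21 remain.
Put 3 in bin 1; 18 remain.
Put 17 in bin 1; 1 remain.
Put 13 in bin 2; 11 remain.
Put 4 in bin 2; 7 remain.
Put 18 in bin 3; 6 remain.
Put 5 in bin 2; 2 remain.
Put 14 in bin 4; 10 remain.
Put 6 in bin 3; 0 remain.
Put 17 in bin 5; 7 remain.
Put 4 in bin 4; 6 remain.
5 bins × 24 = 120; used 104; unused 16.

16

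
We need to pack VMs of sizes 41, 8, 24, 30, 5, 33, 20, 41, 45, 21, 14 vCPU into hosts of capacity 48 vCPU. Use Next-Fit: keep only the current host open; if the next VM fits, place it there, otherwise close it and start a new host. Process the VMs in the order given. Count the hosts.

Put 41 vCPU in host 1; 7 vCPU remain.
Put 8 vCPU in host 2; 40 vCPU remain.
Put 24 vCPU in host 2; 16 vCPU remain.
Put 30 vCPU in host 3; 18 vCPU remain.
Put 5 vCPU in host 3; 13 vCPU remain.
Put 33 vCPU in host 4; 15 vCPU remain.
Put 20 vCPU in host 5; 28 vCPU remain.
Put 41 vCPU in host 6; 7 vCPU remain.
Put 45 vCPU in host 7; 3 vCPU remain.
Put 21 vCPU in host 8; 27 vCPU remain.
Put 14 vCPU in host 8; 13 vCPU remain.

8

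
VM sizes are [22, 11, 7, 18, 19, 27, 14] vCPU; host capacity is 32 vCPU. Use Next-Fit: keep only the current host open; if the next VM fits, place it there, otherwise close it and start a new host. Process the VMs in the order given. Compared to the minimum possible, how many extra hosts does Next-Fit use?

Next-Fit: [22] [11,7] [18] [19] [27] [14] → 6 hosts.
Total size 118 vCPU; any packing needs at least ⌈118/32⌉ = 4 hosts.
An optimal packing achieves that bound: [27] [22,7] [19,11] [18,14] → 4 hosts.
Excess: 6 − 4 = 2.

2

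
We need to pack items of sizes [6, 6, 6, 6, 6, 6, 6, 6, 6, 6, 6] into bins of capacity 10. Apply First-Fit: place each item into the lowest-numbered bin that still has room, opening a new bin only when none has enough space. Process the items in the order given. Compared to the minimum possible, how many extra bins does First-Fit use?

First-Fit: [6] [6] [6] [6] [6] [6] [6] [6] [6] [6] [6] → 11 bins.
11 items exceed 5 (half the capacity), and no two of those can share a bin, so at least 11 bins are needed.
So 11 is already optimal.

0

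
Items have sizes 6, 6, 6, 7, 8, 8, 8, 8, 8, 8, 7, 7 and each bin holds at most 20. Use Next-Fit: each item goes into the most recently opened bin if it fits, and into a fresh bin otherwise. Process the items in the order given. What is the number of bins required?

6 bins

Put 6 in bin 1; 14 remain.
Put 6 in bin 1; 8 remain.
Put 6 in bin 1; 2 remain.
Put 7 in bin 2; 13 remain.
Put 8 in bin 2; 5 remain.
Put 8 in bin 3; 12 remain.
Put 8 in bin 3; 4 remain.
Put 8 in bin 4; 12 remain.
Put 8 in bin 4; 4 remain.
Put 8 in bin 5; 12 remain.
Put 7 in bin 5; 5 remain.
Put 7 in bin 6; 13 remain.
Final bins: [6,6,6] [7,8] [8,8] [8,8] [8,7] [7].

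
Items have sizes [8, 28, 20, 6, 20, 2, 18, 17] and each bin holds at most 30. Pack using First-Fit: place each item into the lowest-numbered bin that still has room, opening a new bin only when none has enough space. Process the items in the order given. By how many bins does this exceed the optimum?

First-Fit: [8,20,2] [28] [6,20] [18] [17] → 5 bins.
5 items exceed 15 (half the capacity), and no two of those can share a bin, so at least 5 bins are needed.
So 5 is already optimal.

0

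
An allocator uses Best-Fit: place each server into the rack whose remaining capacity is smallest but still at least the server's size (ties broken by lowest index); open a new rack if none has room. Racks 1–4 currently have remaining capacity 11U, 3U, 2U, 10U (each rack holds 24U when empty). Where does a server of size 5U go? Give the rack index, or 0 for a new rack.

4

Racks with room: rack 1 (11U), rack 4 (10U).
Tightest fit is rack 4 with 10U free.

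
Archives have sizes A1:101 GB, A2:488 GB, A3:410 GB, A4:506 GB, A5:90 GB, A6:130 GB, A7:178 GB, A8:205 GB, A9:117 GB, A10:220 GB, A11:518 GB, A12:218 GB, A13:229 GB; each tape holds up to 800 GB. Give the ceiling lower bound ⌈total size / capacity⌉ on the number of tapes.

Total size = 101 + 488 + 410 + 506 + 90 + 130 + 178 + 205 + 117 + 220 + 518 + 218 + 229 = 3410 GB.
⌈3410 / 800⌉ = 5.

5 tapes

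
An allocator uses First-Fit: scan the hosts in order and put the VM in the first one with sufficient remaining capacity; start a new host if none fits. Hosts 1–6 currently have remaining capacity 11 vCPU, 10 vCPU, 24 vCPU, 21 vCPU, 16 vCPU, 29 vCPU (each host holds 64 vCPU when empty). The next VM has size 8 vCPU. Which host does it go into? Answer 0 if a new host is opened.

Hosts with room: host 1 (11 vCPU), host 2 (10 vCPU), host 3 (24 vCPU), host 4 (21 vCPU), host 5 (16 vCPU), host 6 (29 vCPU).
The first with room is host 1.

1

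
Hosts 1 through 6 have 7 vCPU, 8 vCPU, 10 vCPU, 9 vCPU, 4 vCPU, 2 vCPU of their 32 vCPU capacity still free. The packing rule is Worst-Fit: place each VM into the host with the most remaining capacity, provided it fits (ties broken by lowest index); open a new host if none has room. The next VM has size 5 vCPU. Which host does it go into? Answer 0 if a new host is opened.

Hosts with room: host 1 (7 vCPU), host 2 (8 vCPU), host 3 (10 vCPU), host 4 (9 vCPU).
Most room is host 3 with 10 vCPU free.

3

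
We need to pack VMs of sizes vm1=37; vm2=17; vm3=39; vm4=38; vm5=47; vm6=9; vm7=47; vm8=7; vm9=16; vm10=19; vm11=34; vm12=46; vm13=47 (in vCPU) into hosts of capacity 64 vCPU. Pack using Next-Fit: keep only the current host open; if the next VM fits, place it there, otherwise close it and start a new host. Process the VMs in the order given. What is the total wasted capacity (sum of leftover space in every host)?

173

vm1 (37 vCPU) → host 1 (remaining 27 vCPU)
vm2 (17 vCPU) → host 1 (remaining 10 vCPU)
vm3 (39 vCPU) → host 2 (remaining 25 vCPU)
vm4 (38 vCPU) → host 3 (remaining 26 vCPU)
vm5 (47 vCPU) → host 4 (remaining 17 vCPU)
vm6 (9 vCPU) → host 4 (remaining 8 vCPU)
vm7 (47 vCPU) → host 5 (remaining 17 vCPU)
vm8 (7 vCPU) → host 5 (remaining 10 vCPU)
vm9 (16 vCPU) → host 6 (remaining 48 vCPU)
vm10 (19 vCPU) → host 6 (remaining 29 vCPU)
vm11 (34 vCPU) → host 7 (remaining 30 vCPU)
vm12 (46 vCPU) → host 8 (remaining 18 vCPU)
vm13 (47 vCPU) → host 9 (remaining 17 vCPU)
9 hosts × 64 vCPU = 576 vCPU; used 403 vCPU; unused 173 vCPU.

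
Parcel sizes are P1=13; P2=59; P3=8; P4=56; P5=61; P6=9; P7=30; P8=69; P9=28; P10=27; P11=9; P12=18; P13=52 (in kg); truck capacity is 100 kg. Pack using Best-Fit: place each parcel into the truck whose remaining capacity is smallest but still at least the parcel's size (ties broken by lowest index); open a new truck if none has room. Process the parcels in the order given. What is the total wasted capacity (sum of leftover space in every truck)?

truck 1: place P1 (13 kg), 87 kg left
truck 1: place P2 (59 kg), 28 kg left
truck 1: place P3 (8 kg), 20 kg left
truck 2: place P4 (56 kg), 44 kg left
truck 3: place P5 (61 kg), 39 kg left
truck 1: place P6 (9 kg), 11 kg left
truck 3: place P7 (30 kg), 9 kg left
truck 4: place P8 (69 kg), 31 kg left
truck 4: place P9 (28 kg), 3 kg left
truck 2: place P10 (27 kg), 17 kg left
truck 3: place P11 (9 kg), 0 kg left
truck 5: place P12 (18 kg), 82 kg left
truck 5: place P13 (52 kg), 30 kg left
5 trucks × 100 kg = 500 kg; used 439 kg; unused 61 kg.

61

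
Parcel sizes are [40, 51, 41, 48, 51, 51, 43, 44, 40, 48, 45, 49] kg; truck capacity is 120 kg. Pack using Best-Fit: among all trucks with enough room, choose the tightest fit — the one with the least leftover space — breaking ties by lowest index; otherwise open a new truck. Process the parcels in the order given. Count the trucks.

40 kg → truck 1 (remaining 80 kg)
51 kg → truck 1 (remaining 29 kg)
41 kg → truck 2 (remaining 79 kg)
48 kg → truck 2 (remaining 31 kg)
51 kg → truck 3 (remaining 69 kg)
51 kg → truck 3 (remaining 18 kg)
43 kg → truck 4 (remaining 77 kg)
44 kg → truck 4 (remaining 33 kg)
40 kg → truck 5 (remaining 80 kg)
48 kg → truck 5 (remaining 32 kg)
45 kg → truck 6 (remaining 75 kg)
49 kg → truck 6 (remaining 26 kg)
Final trucks: [40,51] [41,48] [51,51] [43,44] [40,48] [45,49].

6 trucks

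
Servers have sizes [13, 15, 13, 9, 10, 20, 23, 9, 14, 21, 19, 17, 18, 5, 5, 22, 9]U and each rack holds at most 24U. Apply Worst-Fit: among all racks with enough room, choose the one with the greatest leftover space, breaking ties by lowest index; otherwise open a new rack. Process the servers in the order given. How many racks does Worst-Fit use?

12

rack 1: place 13U, 11U left
rack 2: place 15U, 9U left
rack 3: place 13U, 11U left
rack 1: place 9U, 2U left
rack 3: place 10U, 1U left
rack 4: place 20U, 4U left
rack 5: place 23U, 1U left
rack 2: place 9U, 0U left
rack 6: place 14U, 10U left
rack 7: place 21U, 3U left
rack 8: place 19U, 5U left
rack 9: place 17U, 7U left
rack 10: place 18U, 6U left
rack 6: place 5U, 5U left
rack 9: place 5U, 2U left
rack 11: place 22U, 2U left
rack 12: place 9U, 15U left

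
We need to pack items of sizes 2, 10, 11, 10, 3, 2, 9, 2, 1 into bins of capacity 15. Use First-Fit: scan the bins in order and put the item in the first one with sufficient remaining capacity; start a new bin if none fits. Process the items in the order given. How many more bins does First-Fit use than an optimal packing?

First-Fit: [2,10,3] [11,2,2] [10,1] [9] → 4 bins.
Total size 50; any packing needs at least ⌈50/15⌉ = 4 bins.
So 4 is already optimal.

0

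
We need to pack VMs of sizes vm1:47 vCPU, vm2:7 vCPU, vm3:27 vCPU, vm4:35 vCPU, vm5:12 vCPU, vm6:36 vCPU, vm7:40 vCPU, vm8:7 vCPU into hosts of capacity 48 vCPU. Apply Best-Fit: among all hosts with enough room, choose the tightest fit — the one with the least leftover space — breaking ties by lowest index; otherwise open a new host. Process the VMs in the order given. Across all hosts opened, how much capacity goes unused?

Put vm1 (47 vCPU) in host 1; 1 vCPU remain.
Put vm2 (7 vCPU) in host 2; 41 vCPU remain.
Put vm3 (27 vCPU) in host 2; 14 vCPU remain.
Put vm4 (35 vCPU) in host 3; 13 vCPU remain.
Put vm5 (12 vCPU) in host 3; 1 vCPU remain.
Put vm6 (36 vCPU) in host 4; 12 vCPU remain.
Put vm7 (40 vCPU) in host 5; 8 vCPU remain.
Put vm8 (7 vCPU) in host 5; 1 vCPU remain.
5 hosts × 48 vCPU = 240 vCPU; used 211 vCPU; unused 29 vCPU.

29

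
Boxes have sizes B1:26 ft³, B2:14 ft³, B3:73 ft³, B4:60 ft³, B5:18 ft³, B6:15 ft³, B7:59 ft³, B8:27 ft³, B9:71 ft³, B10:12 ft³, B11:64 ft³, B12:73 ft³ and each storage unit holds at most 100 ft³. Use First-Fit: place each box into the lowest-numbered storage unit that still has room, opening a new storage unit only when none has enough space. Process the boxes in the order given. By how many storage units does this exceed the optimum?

0

First-Fit: [26,14,60] [73,18] [15,59,12] [27,71] [64] [73] → 6 storage units.
Total size 512 ft³; any packing needs at least ⌈512/100⌉ = 6 storage units.
So 6 is already optimal.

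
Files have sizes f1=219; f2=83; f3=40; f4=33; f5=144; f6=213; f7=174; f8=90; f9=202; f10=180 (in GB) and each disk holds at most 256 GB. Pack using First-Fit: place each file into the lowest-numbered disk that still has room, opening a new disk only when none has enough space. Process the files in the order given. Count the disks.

f1 (219 GB) → disk 1 (remaining 37 GB)
f2 (83 GB) → disk 2 (remaining 173 GB)
f3 (40 GB) → disk 2 (remaining 133 GB)
f4 (33 GB) → disk 1 (remaining 4 GB)
f5 (144 GB) → disk 3 (remaining 112 GB)
f6 (213 GB) → disk 4 (remaining 43 GB)
f7 (174 GB) → disk 5 (remaining 82 GB)
f8 (90 GB) → disk 2 (remaining 43 GB)
f9 (202 GB) → disk 6 (remaining 54 GB)
f10 (180 GB) → disk 7 (remaining 76 GB)

7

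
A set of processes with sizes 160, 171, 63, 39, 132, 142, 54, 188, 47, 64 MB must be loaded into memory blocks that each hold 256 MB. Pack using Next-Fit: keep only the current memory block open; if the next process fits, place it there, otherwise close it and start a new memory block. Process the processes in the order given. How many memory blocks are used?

Put 160 MB in memory block 1; 96 MB remain.
Put 171 MB in memory block 2; 85 MB remain.
Put 63 MB in memory block 2; 22 MB remain.
Put 39 MB in memory block 3; 217 MB remain.
Put 132 MB in memory block 3; 85 MB remain.
Put 142 MB in memory block 4; 114 MB remain.
Put 54 MB in memory block 4; 60 MB remain.
Put 188 MB in memory block 5; 68 MB remain.
Put 47 MB in memory block 5; 21 MB remain.
Put 64 MB in memory block 6; 192 MB remain.
Final memory blocks: [160] [171,63] [39,132] [142,54] [188,47] [64].

6 memory blocks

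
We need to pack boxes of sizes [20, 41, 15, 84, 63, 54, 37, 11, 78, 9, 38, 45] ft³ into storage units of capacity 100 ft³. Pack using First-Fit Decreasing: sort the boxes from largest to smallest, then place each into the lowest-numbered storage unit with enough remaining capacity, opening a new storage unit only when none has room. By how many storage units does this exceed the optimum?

First-Fit Decreasing: [84,15] [78,20] [63,37] [54,45] [41,38,11,9] → 5 storage units.
Total size 495 ft³; any packing needs at least ⌈495/100⌉ = 5 storage units.
So 5 is already optimal.

0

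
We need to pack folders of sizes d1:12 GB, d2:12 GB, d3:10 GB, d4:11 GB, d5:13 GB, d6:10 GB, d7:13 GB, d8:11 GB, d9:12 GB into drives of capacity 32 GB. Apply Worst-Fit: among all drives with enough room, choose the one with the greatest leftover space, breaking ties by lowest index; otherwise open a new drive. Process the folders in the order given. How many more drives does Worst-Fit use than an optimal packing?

Worst-Fit: [12,12] [10,11] [13,10] [13,11] [12] → 5 drives.
Total size 104 GB; any packing needs at least ⌈104/32⌉ = 4 drives.
An optimal packing achieves that bound: [13,13] [12,12] [12,11] [11,10,10] → 4 drives.
Excess: 5 − 4 = 1.

1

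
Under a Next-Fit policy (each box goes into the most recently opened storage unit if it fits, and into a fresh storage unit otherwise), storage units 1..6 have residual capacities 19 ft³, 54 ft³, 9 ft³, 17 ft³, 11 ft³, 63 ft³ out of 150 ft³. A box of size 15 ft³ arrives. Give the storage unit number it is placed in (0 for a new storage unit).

Next-Fit only looks at storage unit 6, which has 63 ft³ free.
15 ft³ fits there.

6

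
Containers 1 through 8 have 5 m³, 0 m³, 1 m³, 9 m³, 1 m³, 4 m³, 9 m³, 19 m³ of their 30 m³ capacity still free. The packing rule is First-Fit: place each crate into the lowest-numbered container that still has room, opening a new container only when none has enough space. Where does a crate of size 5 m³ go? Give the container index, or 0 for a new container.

1

Containers with room: container 1 (5 m³), container 4 (9 m³), container 7 (9 m³), container 8 (19 m³).
The first with room is container 1.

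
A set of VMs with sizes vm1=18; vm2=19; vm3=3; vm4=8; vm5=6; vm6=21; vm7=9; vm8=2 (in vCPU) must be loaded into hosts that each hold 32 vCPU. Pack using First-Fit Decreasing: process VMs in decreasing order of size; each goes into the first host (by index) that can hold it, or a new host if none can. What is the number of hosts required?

3 hosts

Sorted descending: 21, 19, 18, 9, 8, 6, 3, 2.
Put 21 vCPU in host 1; 11 vCPU remain.
Put 19 vCPU in host 2; 13 vCPU remain.
Put 18 vCPU in host 3; 14 vCPU remain.
Put 9 vCPU in host 1; 2 vCPU remain.
Put 8 vCPU in host 2; 5 vCPU remain.
Put 6 vCPU in host 3; 8 vCPU remain.
Put 3 vCPU in host 2; 2 vCPU remain.
Put 2 vCPU in host 1; 0 vCPU remain.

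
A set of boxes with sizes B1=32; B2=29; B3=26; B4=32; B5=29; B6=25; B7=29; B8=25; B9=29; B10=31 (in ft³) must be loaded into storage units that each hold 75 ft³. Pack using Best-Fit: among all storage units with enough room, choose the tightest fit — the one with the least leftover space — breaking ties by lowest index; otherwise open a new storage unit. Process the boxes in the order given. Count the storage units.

5 storage units

Put B1 (32 ft³) in storage unit 1; 43 ft³ remain.
Put B2 (29 ft³) in storage unit 1; 14 ft³ remain.
Put B3 (26 ft³) in storage unit 2; 49 ft³ remain.
Put B4 (32 ft³) in storage unit 2; 17 ft³ remain.
Put B5 (29 ft³) in storage unit 3; 46 ft³ remain.
Put B6 (25 ft³) in storage unit 3; 21 ft³ remain.
Put B7 (29 ft³) in storage unit 4; 46 ft³ remain.
Put B8 (25 ft³) in storage unit 4; 21 ft³ remain.
Put B9 (29 ft³) in storage unit 5; 46 ft³ remain.
Put B10 (31 ft³) in storage unit 5; 15 ft³ remain.
Final storage units: [32,29] [26,32] [29,25] [29,25] [29,31].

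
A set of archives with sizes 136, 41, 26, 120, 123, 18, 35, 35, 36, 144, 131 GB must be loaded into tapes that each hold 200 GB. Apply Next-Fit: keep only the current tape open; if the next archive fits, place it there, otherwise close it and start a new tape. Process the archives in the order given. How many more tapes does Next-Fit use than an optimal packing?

1

Next-Fit: [136,41] [26,120] [123,18,35] [35,36] [144] [131] → 6 tapes.
Total size 845 GB; any packing needs at least ⌈845/200⌉ = 5 tapes.
An optimal packing achieves that bound: [144,41] [136,36,26] [131,35,18] [123,35] [120] → 5 tapes.
Excess: 6 − 5 = 1.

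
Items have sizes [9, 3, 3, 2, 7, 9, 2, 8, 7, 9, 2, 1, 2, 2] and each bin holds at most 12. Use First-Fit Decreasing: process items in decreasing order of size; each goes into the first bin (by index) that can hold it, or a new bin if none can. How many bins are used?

6 bins

Sorted descending: 9, 9, 9, 8, 7, 7, 3, 3, 2, 2, 2, 2, 2, 1.
9 → bin 1 (remaining 3)
9 → bin 2 (remaining 3)
9 → bin 3 (remaining 3)
8 → bin 4 (remaining 4)
7 → bin 5 (remaining 5)
7 → bin 6 (remaining 5)
3 → bin 1 (remaining 0)
3 → bin 2 (remaining 0)
2 → bin 3 (remaining 1)
2 → bin 4 (remaining 2)
2 → bin 4 (remaining 0)
2 → bin 5 (remaining 3)
2 → bin 5 (remaining 1)
1 → bin 3 (remaining 0)
Final bins: [9,3] [9,3] [9,2,1] [8,2,2] [7,2,2] [7].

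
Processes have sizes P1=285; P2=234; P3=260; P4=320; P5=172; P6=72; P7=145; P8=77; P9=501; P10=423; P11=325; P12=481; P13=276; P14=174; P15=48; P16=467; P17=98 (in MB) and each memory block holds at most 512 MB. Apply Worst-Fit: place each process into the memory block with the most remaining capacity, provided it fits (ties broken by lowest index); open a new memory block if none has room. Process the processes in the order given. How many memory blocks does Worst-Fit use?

10

Put P1 (285 MB) in memory block 1; 227 MB remain.
Put P2 (234 MB) in memory block 2; 278 MB remain.
Put P3 (260 MB) in memory block 2; 18 MB remain.
Put P4 (320 MB) in memory block 3; 192 MB remain.
Put P5 (172 MB) in memory block 1; 55 MB remain.
Put P6 (72 MB) in memory block 3; 120 MB remain.
Put P7 (145 MB) in memory block 4; 367 MB remain.
Put P8 (77 MB) in memory block 4; 290 MB remain.
Put P9 (501 MB) in memory block 5; 11 MB remain.
Put P10 (423 MB) in memory block 6; 89 MB remain.
Put P11 (325 MB) in memory block 7; 187 MB remain.
Put P12 (481 MB) in memory block 8; 31 MB remain.
Put P13 (276 MB) in memory block 4; 14 MB remain.
Put P14 (174 MB) in memory block 7; 13 MB remain.
Put P15 (48 MB) in memory block 3; 72 MB remain.
Put P16 (467 MB) in memory block 9; 45 MB remain.
Put P17 (98 MB) in memory block 10; 414 MB remain.
Final memory blocks: [285,172] [234,260] [320,72,48] [145,77,276] [501] [423] [325,174] [481] [467] [98].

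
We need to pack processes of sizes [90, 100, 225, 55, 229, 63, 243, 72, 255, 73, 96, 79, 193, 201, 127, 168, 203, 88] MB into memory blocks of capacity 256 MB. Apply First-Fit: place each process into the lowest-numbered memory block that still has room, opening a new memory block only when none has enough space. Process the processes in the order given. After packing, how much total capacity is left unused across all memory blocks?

512

Put 90 MB in memory block 1; 166 MB remain.
Put 100 MB in memory block 1; 66 MB remain.
Put 225 MB in memory block 2; 31 MB remain.
Put 55 MB in memory block 1; 11 MB remain.
Put 229 MB in memory block 3; 27 MB remain.
Put 63 MB in memory block 4; 193 MB remain.
Put 243 MB in memory block 5; 13 MB remain.
Put 72 MB in memory block 4; 121 MB remain.
Put 255 MB in memory block 6; 1 MB remain.
Put 73 MB in memory block 4; 48 MB remain.
Put 96 MB in memory block 7; 160 MB remain.
Put 79 MB in memory block 7; 81 MB remain.
Put 193 MB in memory block 8; 63 MB remain.
Put 201 MB in memory block 9; 55 MB remain.
Put 127 MB in memory block 10; 129 MB remain.
Put 168 MB in memory block 11; 88 MB remain.
Put 203 MB in memory block 12; 53 MB remain.
Put 88 MB in memory block 10; 41 MB remain.
12 memory blocks × 256 MB = 3072 MB; used 2560 MB; unused 512 MB.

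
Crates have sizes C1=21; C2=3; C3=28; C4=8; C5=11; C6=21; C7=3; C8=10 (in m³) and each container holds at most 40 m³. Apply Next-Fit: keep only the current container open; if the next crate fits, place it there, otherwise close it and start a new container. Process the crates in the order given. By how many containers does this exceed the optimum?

Next-Fit: [21,3] [28,8] [11,21,3] [10] → 4 containers.
Total size 105 m³; any packing needs at least ⌈105/40⌉ = 3 containers.
An optimal packing achieves that bound: [28,11] [21,10,8] [21,3,3] → 3 containers.
Excess: 4 − 3 = 1.

1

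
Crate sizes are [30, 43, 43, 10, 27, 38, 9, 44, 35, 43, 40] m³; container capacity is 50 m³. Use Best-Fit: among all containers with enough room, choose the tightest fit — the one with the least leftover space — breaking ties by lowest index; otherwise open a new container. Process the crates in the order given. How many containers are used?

9

container 1: place 30 m³, 20 m³ left
container 2: place 43 m³, 7 m³ left
container 3: place 43 m³, 7 m³ left
container 1: place 10 m³, 10 m³ left
container 4: place 27 m³, 23 m³ left
container 5: place 38 m³, 12 m³ left
container 1: place 9 m³, 1 m³ left
container 6: place 44 m³, 6 m³ left
container 7: place 35 m³, 15 m³ left
container 8: place 43 m³, 7 m³ left
container 9: place 40 m³, 10 m³ left
Final containers: [30,10,9] [43] [43] [27] [38] [44] [35] [43] [40].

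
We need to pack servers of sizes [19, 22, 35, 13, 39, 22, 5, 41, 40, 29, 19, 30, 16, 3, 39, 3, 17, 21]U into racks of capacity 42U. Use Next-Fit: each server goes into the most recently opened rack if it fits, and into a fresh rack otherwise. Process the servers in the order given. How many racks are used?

Put 19U in rack 1; 23U remain.
Put 22U in rack 1; 1U remain.
Put 35U in rack 2; 7U remain.
Put 13U in rack 3; 29U remain.
Put 39U in rack 4; 3U remain.
Put 22U in rack 5; 20U remain.
Put 5U in rack 5; 15U remain.
Put 41U in rack 6; 1U remain.
Put 40U in rack 7; 2U remain.
Put 29U in rack 8; 13U remain.
Put 19U in rack 9; 23U remain.
Put 30U in rack 10; 12U remain.
Put 16U in rack 11; 26U remain.
Put 3U in rack 11; 23U remain.
Put 39U in rack 12; 3U remain.
Put 3U in rack 12; 0U remain.
Put 17U in rack 13; 25U remain.
Put 21U in rack 13; 4U remain.

13 racks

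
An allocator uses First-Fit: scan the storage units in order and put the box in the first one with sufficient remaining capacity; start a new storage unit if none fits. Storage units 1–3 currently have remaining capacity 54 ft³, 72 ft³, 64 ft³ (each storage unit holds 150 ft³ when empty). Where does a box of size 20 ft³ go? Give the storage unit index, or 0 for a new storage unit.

Storage units with room: storage unit 1 (54 ft³), storage unit 2 (72 ft³), storage unit 3 (64 ft³).
The first with room is storage unit 1.

1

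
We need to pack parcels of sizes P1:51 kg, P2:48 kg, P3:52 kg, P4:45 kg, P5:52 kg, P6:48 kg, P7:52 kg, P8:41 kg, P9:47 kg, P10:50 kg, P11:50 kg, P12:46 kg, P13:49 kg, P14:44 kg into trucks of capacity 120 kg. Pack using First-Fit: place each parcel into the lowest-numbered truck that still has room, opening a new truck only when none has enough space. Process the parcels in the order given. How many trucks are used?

truck 1: place P1 (51 kg), 69 kg left
truck 1: place P2 (48 kg), 21 kg left
truck 2: place P3 (52 kg), 68 kg left
truck 2: place P4 (45 kg), 23 kg left
truck 3: place P5 (52 kg), 68 kg left
truck 3: place P6 (48 kg), 20 kg left
truck 4: place P7 (52 kg), 68 kg left
truck 4: place P8 (41 kg), 27 kg left
truck 5: place P9 (47 kg), 73 kg left
truck 5: place P10 (50 kg), 23 kg left
truck 6: place P11 (50 kg), 70 kg left
truck 6: place P12 (46 kg), 24 kg left
truck 7: place P13 (49 kg), 71 kg left
truck 7: place P14 (44 kg), 27 kg left

7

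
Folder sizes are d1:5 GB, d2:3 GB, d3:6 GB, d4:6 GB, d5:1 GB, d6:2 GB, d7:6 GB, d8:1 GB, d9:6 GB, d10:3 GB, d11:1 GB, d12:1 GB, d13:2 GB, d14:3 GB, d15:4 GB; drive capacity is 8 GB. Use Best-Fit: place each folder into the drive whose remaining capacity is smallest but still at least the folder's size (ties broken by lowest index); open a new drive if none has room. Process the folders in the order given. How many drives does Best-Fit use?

7 drives

Put d1 (5 GB) in drive 1; 3 GB remain.
Put d2 (3 GB) in drive 1; 0 GB remain.
Put d3 (6 GB) in drive 2; 2 GB remain.
Put d4 (6 GB) in drive 3; 2 GB remain.
Put d5 (1 GB) in drive 2; 1 GB remain.
Put d6 (2 GB) in drive 3; 0 GB remain.
Put d7 (6 GB) in drive 4; 2 GB remain.
Put d8 (1 GB) in drive 2; 0 GB remain.
Put d9 (6 GB) in drive 5; 2 GB remain.
Put d10 (3 GB) in drive 6; 5 GB remain.
Put d11 (1 GB) in drive 4; 1 GB remain.
Put d12 (1 GB) in drive 4; 0 GB remain.
Put d13 (2 GB) in drive 5; 0 GB remain.
Put d14 (3 GB) in drive 6; 2 GB remain.
Put d15 (4 GB) in drive 7; 4 GB remain.
Final drives: [5,3] [6,1,1] [6,2] [6,1,1] [6,2] [3,3] [4].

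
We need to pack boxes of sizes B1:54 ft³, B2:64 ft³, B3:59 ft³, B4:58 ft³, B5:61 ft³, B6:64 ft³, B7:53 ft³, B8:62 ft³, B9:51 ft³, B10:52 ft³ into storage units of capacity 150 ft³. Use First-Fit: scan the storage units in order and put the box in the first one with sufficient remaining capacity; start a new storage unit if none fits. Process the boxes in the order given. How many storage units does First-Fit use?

Put B1 (54 ft³) in storage unit 1; 96 ft³ remain.
Put B2 (64 ft³) in storage unit 1; 32 ft³ remain.
Put B3 (59 ft³) in storage unit 2; 91 ft³ remain.
Put B4 (58 ft³) in storage unit 2; 33 ft³ remain.
Put B5 (61 ft³) in storage unit 3; 89 ft³ remain.
Put B6 (64 ft³) in storage unit 3; 25 ft³ remain.
Put B7 (53 ft³) in storage unit 4; 97 ft³ remain.
Put B8 (62 ft³) in storage unit 4; 35 ft³ remain.
Put B9 (51 ft³) in storage unit 5; 99 ft³ remain.
Put B10 (52 ft³) in storage unit 5; 47 ft³ remain.

5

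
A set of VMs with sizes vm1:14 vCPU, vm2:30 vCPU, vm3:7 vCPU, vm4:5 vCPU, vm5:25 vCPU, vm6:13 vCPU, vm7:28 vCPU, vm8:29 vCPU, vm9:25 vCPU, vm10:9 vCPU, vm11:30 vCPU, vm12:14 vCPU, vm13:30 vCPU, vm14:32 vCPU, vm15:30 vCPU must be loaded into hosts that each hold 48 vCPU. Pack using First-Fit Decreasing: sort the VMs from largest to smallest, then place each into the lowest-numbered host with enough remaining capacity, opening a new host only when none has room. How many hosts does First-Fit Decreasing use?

Sorted descending: 32, 30, 30, 30, 30, 29, 28, 25, 25, 14, 14, 13, 9, 7, 5.
Put 32 vCPU in host 1; 16 vCPU remain.
Put 30 vCPU in host 2; 18 vCPU remain.
Put 30 vCPU in host 3; 18 vCPU remain.
Put 30 vCPU in host 4; 18 vCPU remain.
Put 30 vCPU in host 5; 18 vCPU remain.
Put 29 vCPU in host 6; 19 vCPU remain.
Put 28 vCPU in host 7; 20 vCPU remain.
Put 25 vCPU in host 8; 23 vCPU remain.
Put 25 vCPU in host 9; 23 vCPU remain.
Put 14 vCPU in host 1; 2 vCPU remain.
Put 14 vCPU in host 2; 4 vCPU remain.
Put 13 vCPU in host 3; 5 vCPU remain.
Put 9 vCPU in host 4; 9 vCPU remain.
Put 7 vCPU in host 4; 2 vCPU remain.
Put 5 vCPU in host 3; 0 vCPU remain.

9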